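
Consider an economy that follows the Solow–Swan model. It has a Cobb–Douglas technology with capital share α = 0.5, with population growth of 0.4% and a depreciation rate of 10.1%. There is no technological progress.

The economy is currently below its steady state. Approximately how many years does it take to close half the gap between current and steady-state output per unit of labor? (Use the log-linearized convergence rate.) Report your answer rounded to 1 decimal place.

t_½ ≈ 13.2 years

Near the steady state the convergence rate is λ = (1 − α)(n + δ).
λ = (1 − 0.5) × 0.105 = 0.5 × 0.105 = 0.0525
Half-life = ln 2 / λ = 0.6931 / 0.0525 ≈ 13.20 years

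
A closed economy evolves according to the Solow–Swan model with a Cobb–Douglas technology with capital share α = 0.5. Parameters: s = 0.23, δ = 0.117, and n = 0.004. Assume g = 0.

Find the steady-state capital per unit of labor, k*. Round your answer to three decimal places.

At the steady state, Δk = 0, so s·k^α = (n + δ)·k.
Dividing both sides by k: k^(1−α) = s / (n + δ).
k^0.5 = 0.23 / (0.004 + 0.117) = 0.23 / 0.121 = 1.9008
k* = 1.9008^(1/0.5) ≈ 3.6130

k* = 3.613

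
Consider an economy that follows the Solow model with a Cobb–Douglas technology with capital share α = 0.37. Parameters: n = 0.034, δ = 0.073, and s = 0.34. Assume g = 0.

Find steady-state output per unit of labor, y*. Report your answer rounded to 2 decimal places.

y* ≈ 1.97

At the steady state, Δk = 0, so s·k^α = (n + δ)·k.
Dividing both sides by k: k^(1−α) = s / (n + δ).
k^0.63 = 0.34 / (0.034 + 0.073) = 0.34 / 0.107 = 3.1776
k* = 3.1776^(1/0.63) ≈ 6.2659
y* = (k*)^α = 6.2659^0.37 ≈ 1.9719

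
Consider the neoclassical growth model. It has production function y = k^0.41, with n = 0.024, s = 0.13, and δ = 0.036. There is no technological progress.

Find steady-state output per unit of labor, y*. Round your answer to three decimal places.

y* = 1.711

In steady state, investment equals break-even investment: s·k^α = (n + δ)·k.
Rearranging, k^(1−α) = s / (n + δ).
k^0.59 = 0.13 / (0.024 + 0.036) = 0.13 / 0.060 = 2.1667
k* = 2.1667^(1/0.59) ≈ 3.7081
y* = (k*)^α = 3.7081^0.41 ≈ 1.7114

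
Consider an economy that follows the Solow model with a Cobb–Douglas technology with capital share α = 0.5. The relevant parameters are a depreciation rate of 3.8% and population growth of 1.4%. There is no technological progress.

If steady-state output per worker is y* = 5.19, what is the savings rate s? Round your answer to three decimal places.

In steady state, investment equals break-even investment: s·k^α = (n + δ)·k.
Since y* = [s/(n + δ)]^(α/(1−α)), we have s/(n + δ) = (y*)^((1−α)/α) = 5.19^1 = 5.1900.
Therefore s = 5.1900 × (n + δ) = 5.1900 × 0.052 = 0.2699.

s ≈ 0.270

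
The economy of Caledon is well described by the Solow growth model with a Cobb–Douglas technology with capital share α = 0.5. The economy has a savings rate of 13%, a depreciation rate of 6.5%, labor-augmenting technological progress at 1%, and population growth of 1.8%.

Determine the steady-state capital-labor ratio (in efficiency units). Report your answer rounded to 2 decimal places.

Steady state requires s·f(k) = (n + g + δ)·k, i.e. s·k^α = (n + g + δ)·k.
Rearranging, k^(1−α) = s / (n + g + δ).
k^0.5 = 0.13 / (0.018 + 0.010 + 0.065) = 0.13 / 0.093 = 1.3978
k* = 1.3978^(1/0.5) ≈ 1.9538

k* = 1.95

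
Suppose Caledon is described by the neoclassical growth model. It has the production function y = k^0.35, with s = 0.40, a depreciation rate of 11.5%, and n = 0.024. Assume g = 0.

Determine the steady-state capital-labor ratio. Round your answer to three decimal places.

In steady state, investment equals break-even investment: s·k^α = (n + δ)·k.
Rearranging, k^(1−α) = s / (n + δ).
k^0.65 = 0.40 / (0.024 + 0.115) = 0.40 / 0.139 = 2.8777
k* = 2.8777^(1/0.65) ≈ 5.0842

k* ≈ 5.084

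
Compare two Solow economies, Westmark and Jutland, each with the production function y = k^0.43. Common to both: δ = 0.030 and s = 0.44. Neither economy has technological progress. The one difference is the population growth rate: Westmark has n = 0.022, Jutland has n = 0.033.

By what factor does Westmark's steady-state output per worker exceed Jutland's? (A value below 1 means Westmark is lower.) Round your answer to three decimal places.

ratio ≈ 1.156

Steady-state y* = [s/(n + δ)]^(α/(1−α)), so the ratio is [ (s_W/(n + δ)_W) / (s_J/(n + δ)_J) ]^0.7544.
s_W/(n + δ)_W = 0.44/0.052 = 8.4615; s_J/(n + δ)_J = 0.44/0.063 = 6.9841.
Ratio = (8.4615/6.9841)^0.7544 = 1.2115^0.7544 ≈ 1.1557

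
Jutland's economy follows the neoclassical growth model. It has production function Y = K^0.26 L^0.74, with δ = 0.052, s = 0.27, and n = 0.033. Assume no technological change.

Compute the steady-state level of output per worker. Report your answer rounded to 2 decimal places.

y* = 1.50

At the steady state, Δk = 0, so s·k^α = (n + δ)·k.
Rearranging, k^(1−α) = s / (n + δ).
k^0.74 = 0.27 / (0.033 + 0.052) = 0.27 / 0.085 = 3.1765
k* = 3.1765^(1/0.74) ≈ 4.7677
y* = (k*)^α = 4.7677^0.26 ≈ 1.5009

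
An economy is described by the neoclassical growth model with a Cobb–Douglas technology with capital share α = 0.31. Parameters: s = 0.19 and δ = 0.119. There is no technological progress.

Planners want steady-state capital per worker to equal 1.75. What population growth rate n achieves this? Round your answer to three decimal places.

n ≈ 0.010

In steady state, investment equals break-even investment: s·k^α = (n + δ)·k.
So s / (n + δ) = (k*)^(1−α) = 1.75^0.69 = 1.4713.
Therefore n + δ = s / 1.4713 = 0.19 / 1.4713 = 0.1291, so n = 0.1291 − 0.119 = 0.0101.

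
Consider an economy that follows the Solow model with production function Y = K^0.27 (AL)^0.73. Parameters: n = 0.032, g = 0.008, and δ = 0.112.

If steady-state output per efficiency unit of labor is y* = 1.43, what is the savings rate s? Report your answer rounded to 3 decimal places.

Steady state requires s·f(k) = (n + g + δ)·k, i.e. s·k^α = (n + g + δ)·k.
Since y* = [s/(n + g + δ)]^(α/(1−α)), we have s/(n + g + δ) = (y*)^((1−α)/α) = 1.43^2.7037 = 2.6302.
Therefore s = 2.6302 × (n + g + δ) = 2.6302 × 0.152 = 0.3998.

s ≈ 0.400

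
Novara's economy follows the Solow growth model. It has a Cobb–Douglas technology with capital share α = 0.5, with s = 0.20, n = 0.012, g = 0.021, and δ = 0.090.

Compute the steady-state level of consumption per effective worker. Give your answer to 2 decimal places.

c* = 1.30

At the steady state, Δk = 0, so s·k^α = (n + g + δ)·k.
Dividing both sides by k: k^(1−α) = s / (n + g + δ).
k^0.5 = 0.20 / (0.012 + 0.021 + 0.090) = 0.20 / 0.123 = 1.6260
k* = 1.6260^(1/0.5) ≈ 2.6439
y* = (k*)^α = 2.6439^0.5 ≈ 1.6260
c* = (1 − s)·y* = (1 − 0.20) × 1.6260 ≈ 1.3008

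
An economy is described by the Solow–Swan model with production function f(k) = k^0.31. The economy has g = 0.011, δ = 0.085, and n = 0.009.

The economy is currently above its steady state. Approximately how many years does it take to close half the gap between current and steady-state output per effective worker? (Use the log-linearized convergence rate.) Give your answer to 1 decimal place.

about 9.6 years

Near the steady state the convergence rate is λ = (1 − α)(n + g + δ).
λ = (1 − 0.31) × 0.105 = 0.69 × 0.105 = 0.07245
Half-life = ln 2 / λ = 0.6931 / 0.07245 ≈ 9.57 years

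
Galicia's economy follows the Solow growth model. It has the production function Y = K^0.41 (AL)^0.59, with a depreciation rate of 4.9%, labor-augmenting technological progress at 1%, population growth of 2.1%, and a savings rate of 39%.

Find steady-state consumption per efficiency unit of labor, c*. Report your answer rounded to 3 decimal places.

Steady state requires s·f(k) = (n + g + δ)·k, i.e. s·k^α = (n + g + δ)·k.
Dividing both sides by k: k^(1−α) = s / (n + g + δ).
k^0.59 = 0.39 / (0.021 + 0.010 + 0.049) = 0.39 / 0.080 = 4.8750
k* = 4.8750^(1/0.59) ≈ 14.6575
y* = (k*)^α = 14.6575^0.41 ≈ 3.0067
c* = (1 − s)·y* = (1 − 0.39) × 3.0067 ≈ 1.8341

c* ≈ 1.834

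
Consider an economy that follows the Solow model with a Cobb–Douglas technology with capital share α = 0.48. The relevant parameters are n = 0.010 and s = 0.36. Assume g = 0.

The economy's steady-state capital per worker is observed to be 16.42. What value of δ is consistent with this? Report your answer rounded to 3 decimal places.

δ ≈ 0.074

In steady state, investment equals break-even investment: s·k^α = (n + δ)·k.
So s / (n + δ) = (k*)^(1−α) = 16.42^0.52 = 4.2854.
Therefore n + δ = s / 4.2854 = 0.36 / 4.2854 = 0.0840, so δ = 0.0840 − 0.010 = 0.0740.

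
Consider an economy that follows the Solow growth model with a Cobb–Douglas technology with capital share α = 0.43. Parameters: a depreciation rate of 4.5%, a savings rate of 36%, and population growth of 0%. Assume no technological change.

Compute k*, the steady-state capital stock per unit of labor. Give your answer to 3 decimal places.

k* ≈ 38.403

Steady state requires s·f(k) = (n + δ)·k, i.e. s·k^α = (n + δ)·k.
Dividing both sides by k: k^(1−α) = s / (n + δ).
k^0.57 = 0.36 / (0.000 + 0.045) = 0.36 / 0.045 = 8.0000
k* = 8.0000^(1/0.57) ≈ 38.4033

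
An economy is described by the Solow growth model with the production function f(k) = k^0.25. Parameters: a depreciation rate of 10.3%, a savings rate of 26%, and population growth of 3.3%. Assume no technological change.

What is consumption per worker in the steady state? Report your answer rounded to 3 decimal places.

c* = 0.918

At the steady state, Δk = 0, so s·k^α = (n + δ)·k.
Dividing both sides by k: k^(1−α) = s / (n + δ).
k^0.75 = 0.26 / (0.033 + 0.103) = 0.26 / 0.136 = 1.9118
k* = 1.9118^(1/0.75) ≈ 2.3728
y* = (k*)^α = 2.3728^0.25 ≈ 1.2411
c* = (1 − s)·y* = (1 − 0.26) × 1.2411 ≈ 0.9184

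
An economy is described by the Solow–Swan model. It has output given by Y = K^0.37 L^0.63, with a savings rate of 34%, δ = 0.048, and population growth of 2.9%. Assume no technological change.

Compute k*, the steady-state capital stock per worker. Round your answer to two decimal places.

k* ≈ 10.56

In steady state, investment equals break-even investment: s·k^α = (n + δ)·k.
Dividing both sides by k: k^(1−α) = s / (n + δ).
k^0.63 = 0.34 / (0.029 + 0.048) = 0.34 / 0.077 = 4.4156
k* = 4.4156^(1/0.63) ≈ 10.5631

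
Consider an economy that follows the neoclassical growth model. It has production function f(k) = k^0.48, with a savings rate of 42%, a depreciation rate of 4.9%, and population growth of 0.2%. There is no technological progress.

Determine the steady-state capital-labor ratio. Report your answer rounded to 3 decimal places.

At the steady state, Δk = 0, so s·k^α = (n + δ)·k.
Dividing both sides by k: k^(1−α) = s / (n + δ).
k^0.52 = 0.42 / (0.002 + 0.049) = 0.42 / 0.051 = 8.2353
k* = 8.2353^(1/0.52) ≈ 57.6663

k* ≈ 57.666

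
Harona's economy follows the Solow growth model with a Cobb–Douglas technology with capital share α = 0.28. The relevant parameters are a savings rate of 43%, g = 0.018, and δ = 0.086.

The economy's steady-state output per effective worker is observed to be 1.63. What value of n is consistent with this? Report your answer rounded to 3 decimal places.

Steady state requires s·f(k) = (n + g + δ)·k, i.e. s·k^α = (n + g + δ)·k.
Since y* = [s/(n + g + δ)]^(α/(1−α)), we have s/(n + g + δ) = (y*)^((1−α)/α) = 1.63^2.5714 = 3.5125.
Therefore n + g + δ = s / 3.5125 = 0.43 / 3.5125 = 0.1224, so n = 0.1224 − 0.104 = 0.0184.

n ≈ 0.018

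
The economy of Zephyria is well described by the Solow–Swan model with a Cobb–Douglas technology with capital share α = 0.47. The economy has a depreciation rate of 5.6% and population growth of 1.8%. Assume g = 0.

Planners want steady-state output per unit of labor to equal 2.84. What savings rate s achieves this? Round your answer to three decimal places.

s ≈ 0.240

Steady state requires s·f(k) = (n + δ)·k, i.e. s·k^α = (n + δ)·k.
Since y* = [s/(n + δ)]^(α/(1−α)), we have s/(n + δ) = (y*)^((1−α)/α) = 2.84^1.1277 = 3.2449.
Therefore s = 3.2449 × (n + δ) = 3.2449 × 0.074 = 0.2401.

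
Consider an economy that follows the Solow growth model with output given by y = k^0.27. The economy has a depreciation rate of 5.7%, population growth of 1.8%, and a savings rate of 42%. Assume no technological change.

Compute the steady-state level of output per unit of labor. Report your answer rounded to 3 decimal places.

y* = 1.891

At the steady state, Δk = 0, so s·k^α = (n + δ)·k.
Rearranging, k^(1−α) = s / (n + δ).
k^0.73 = 0.42 / (0.018 + 0.057) = 0.42 / 0.075 = 5.6000
k* = 5.6000^(1/0.73) ≈ 10.5905
y* = (k*)^α = 10.5905^0.27 ≈ 1.8912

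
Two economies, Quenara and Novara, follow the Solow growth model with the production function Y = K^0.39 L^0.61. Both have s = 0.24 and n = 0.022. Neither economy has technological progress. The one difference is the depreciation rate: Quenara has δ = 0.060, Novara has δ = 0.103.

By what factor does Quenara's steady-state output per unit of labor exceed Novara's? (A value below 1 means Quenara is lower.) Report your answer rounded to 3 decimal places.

ratio ≈ 1.309

Steady-state y* = [s/(n + δ)]^(α/(1−α)), so the ratio is [ (s_Q/(n + δ)_Q) / (s_N/(n + δ)_N) ]^0.6393.
s_Q/(n + δ)_Q = 0.24/0.082 = 2.9268; s_N/(n + δ)_N = 0.24/0.125 = 1.9200.
Ratio = (2.9268/1.9200)^0.6393 = 1.5244^0.6393 ≈ 1.3093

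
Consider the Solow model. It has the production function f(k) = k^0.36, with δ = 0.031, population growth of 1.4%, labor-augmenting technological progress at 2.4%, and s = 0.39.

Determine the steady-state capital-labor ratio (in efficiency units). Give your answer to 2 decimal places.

k* = 14.97

In steady state, investment equals break-even investment: s·k^α = (n + g + δ)·k.
Rearranging, k^(1−α) = s / (n + g + δ).
k^0.64 = 0.39 / (0.014 + 0.024 + 0.031) = 0.39 / 0.069 = 5.6522
k* = 5.6522^(1/0.64) ≈ 14.9741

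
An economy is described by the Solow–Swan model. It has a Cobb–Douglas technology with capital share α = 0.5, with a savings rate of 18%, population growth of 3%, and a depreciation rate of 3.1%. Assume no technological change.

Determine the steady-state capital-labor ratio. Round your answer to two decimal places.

At the steady state, Δk = 0, so s·k^α = (n + δ)·k.
Dividing both sides by k: k^(1−α) = s / (n + δ).
k^0.5 = 0.18 / (0.030 + 0.031) = 0.18 / 0.061 = 2.9508
k* = 2.9508^(1/0.5) ≈ 8.7072

k* ≈ 8.71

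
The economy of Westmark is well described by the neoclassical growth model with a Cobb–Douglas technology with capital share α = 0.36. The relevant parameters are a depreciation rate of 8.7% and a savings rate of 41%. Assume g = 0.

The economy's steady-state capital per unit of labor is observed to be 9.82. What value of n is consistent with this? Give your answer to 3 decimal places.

n ≈ 0.008

In steady state, investment equals break-even investment: s·k^α = (n + δ)·k.
So s / (n + δ) = (k*)^(1−α) = 9.82^0.64 = 4.3147.
Therefore n + δ = s / 4.3147 = 0.41 / 4.3147 = 0.0950, so n = 0.0950 − 0.087 = 0.0080.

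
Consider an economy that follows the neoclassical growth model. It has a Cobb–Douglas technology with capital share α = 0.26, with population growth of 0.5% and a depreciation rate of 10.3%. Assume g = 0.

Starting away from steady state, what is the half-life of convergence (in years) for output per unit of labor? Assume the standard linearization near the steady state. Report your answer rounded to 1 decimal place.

half-life ≈ 8.7 years

Near the steady state the convergence rate is λ = (1 − α)(n + δ).
λ = (1 − 0.26) × 0.108 = 0.74 × 0.108 = 0.07992
Half-life = ln 2 / λ = 0.6931 / 0.07992 ≈ 8.67 years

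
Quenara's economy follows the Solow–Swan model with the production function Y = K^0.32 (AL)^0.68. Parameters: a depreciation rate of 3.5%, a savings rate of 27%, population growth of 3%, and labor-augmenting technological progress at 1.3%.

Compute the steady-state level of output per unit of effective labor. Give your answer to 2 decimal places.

In steady state, investment equals break-even investment: s·k^α = (n + g + δ)·k.
Dividing both sides by k: k^(1−α) = s / (n + g + δ).
k^0.68 = 0.27 / (0.030 + 0.013 + 0.035) = 0.27 / 0.078 = 3.4615
k* = 3.4615^(1/0.68) ≈ 6.2092
y* = (k*)^α = 6.2092^0.32 ≈ 1.7938

y* = 1.79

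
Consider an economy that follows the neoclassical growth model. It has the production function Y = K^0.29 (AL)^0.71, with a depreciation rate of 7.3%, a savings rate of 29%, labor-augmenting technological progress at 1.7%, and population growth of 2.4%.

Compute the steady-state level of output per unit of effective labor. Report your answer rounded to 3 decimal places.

y* ≈ 1.464

At the steady state, Δk = 0, so s·k^α = (n + g + δ)·k.
Rearranging, k^(1−α) = s / (n + g + δ).
k^0.71 = 0.29 / (0.024 + 0.017 + 0.073) = 0.29 / 0.114 = 2.5439
k* = 2.5439^(1/0.71) ≈ 3.7250
y* = (k*)^α = 3.7250^0.29 ≈ 1.4643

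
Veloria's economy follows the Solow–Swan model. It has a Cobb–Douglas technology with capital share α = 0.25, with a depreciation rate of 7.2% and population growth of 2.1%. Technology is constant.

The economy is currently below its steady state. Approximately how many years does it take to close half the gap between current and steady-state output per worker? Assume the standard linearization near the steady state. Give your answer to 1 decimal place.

t_½ ≈ 9.9 years

Near the steady state the convergence rate is λ = (1 − α)(n + δ).
λ = (1 − 0.25) × 0.093 = 0.75 × 0.093 = 0.06975
Half-life = ln 2 / λ = 0.6931 / 0.06975 ≈ 9.94 years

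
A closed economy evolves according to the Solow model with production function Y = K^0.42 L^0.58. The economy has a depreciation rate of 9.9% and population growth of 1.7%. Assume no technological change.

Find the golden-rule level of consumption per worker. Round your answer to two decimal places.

c_gold ≈ 1.47

At the golden rule, f'(k) = n + δ, so α·k^(α−1) = n + δ and k_gold = (α/(n + δ))^(1/(1−α)).
k_gold = (0.42/0.116)^(1/0.58) = 3.6207^1.7241 ≈ 9.1921
c_gold = f(k_gold) − (n + δ)·k_gold = 2.5388 − 0.116×9.1921 ≈ 1.4725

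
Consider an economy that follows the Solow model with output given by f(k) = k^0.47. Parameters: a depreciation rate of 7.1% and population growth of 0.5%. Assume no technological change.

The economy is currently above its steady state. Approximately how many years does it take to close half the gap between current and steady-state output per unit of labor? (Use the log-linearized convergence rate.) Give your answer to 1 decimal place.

half-life ≈ 17.2 years

Near the steady state the convergence rate is λ = (1 − α)(n + δ).
λ = (1 − 0.47) × 0.076 = 0.53 × 0.076 = 0.04028
Half-life = ln 2 / λ = 0.6931 / 0.04028 ≈ 17.21 years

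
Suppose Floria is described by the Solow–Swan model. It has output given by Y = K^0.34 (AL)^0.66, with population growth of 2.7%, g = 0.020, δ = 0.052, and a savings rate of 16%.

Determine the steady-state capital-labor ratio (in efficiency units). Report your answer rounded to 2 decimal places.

At the steady state, Δk = 0, so s·k^α = (n + g + δ)·k.
Rearranging, k^(1−α) = s / (n + g + δ).
k^0.66 = 0.16 / (0.027 + 0.020 + 0.052) = 0.16 / 0.099 = 1.6162
k* = 1.6162^(1/0.66) ≈ 2.0697

k* = 2.07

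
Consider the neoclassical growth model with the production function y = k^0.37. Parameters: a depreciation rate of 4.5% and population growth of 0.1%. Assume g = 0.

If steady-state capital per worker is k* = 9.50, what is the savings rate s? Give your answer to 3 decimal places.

In steady state, investment equals break-even investment: s·k^α = (n + δ)·k.
So s / (n + δ) = (k*)^(1−α) = 9.50^0.63 = 4.1302.
Therefore s = 4.1302 × (n + δ) = 4.1302 × 0.046 = 0.1900.

s ≈ 0.190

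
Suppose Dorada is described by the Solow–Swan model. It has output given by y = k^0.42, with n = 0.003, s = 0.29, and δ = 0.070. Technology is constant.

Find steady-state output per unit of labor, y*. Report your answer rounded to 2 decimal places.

In steady state, investment equals break-even investment: s·k^α = (n + δ)·k.
Rearranging, k^(1−α) = s / (n + δ).
k^0.58 = 0.29 / (0.003 + 0.070) = 0.29 / 0.073 = 3.9726
k* = 3.9726^(1/0.58) ≈ 10.7867
y* = (k*)^α = 10.7867^0.42 ≈ 2.7153

y* ≈ 2.72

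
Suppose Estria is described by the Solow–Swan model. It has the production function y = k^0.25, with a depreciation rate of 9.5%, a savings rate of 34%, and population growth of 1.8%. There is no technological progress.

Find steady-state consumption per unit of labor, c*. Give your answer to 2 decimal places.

c* ≈ 0.95

In steady state, investment equals break-even investment: s·k^α = (n + δ)·k.
Dividing both sides by k: k^(1−α) = s / (n + δ).
k^0.75 = 0.34 / (0.018 + 0.095) = 0.34 / 0.113 = 3.0088
k* = 3.0088^(1/0.75) ≈ 4.3437
y* = (k*)^α = 4.3437^0.25 ≈ 1.4437
c* = (1 − s)·y* = (1 − 0.34) × 1.4437 ≈ 0.9528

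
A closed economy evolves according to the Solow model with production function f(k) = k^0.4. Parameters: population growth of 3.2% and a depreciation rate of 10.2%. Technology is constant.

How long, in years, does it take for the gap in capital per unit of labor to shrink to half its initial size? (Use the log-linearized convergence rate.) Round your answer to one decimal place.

t_½ ≈ 8.6 years

Near the steady state the convergence rate is λ = (1 − α)(n + δ).
λ = (1 − 0.4) × 0.134 = 0.6 × 0.134 = 0.0804
Half-life = ln 2 / λ = 0.6931 / 0.0804 ≈ 8.62 years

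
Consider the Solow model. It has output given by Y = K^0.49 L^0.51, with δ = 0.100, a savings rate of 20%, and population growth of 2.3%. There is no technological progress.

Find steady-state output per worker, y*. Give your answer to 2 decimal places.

At the steady state, Δk = 0, so s·k^α = (n + δ)·k.
Dividing both sides by k: k^(1−α) = s / (n + δ).
k^0.51 = 0.20 / (0.023 + 0.100) = 0.20 / 0.123 = 1.6260
k* = 1.6260^(1/0.51) ≈ 2.5940
y* = (k*)^α = 2.5940^0.49 ≈ 1.5953

y* = 1.60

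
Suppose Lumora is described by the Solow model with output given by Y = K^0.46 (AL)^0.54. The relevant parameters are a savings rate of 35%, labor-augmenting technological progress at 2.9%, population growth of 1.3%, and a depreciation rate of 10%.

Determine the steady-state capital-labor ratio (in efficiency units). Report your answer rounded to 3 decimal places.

In steady state, investment equals break-even investment: s·k^α = (n + g + δ)·k.
Rearranging, k^(1−α) = s / (n + g + δ).
k^0.54 = 0.35 / (0.013 + 0.029 + 0.100) = 0.35 / 0.142 = 2.4648
k* = 2.4648^(1/0.54) ≈ 5.3152

k* = 5.315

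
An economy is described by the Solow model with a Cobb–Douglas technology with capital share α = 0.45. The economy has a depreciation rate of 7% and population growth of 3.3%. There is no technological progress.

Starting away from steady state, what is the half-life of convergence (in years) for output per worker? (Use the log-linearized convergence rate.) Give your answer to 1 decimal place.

about 12.2 years

Near the steady state the convergence rate is λ = (1 − α)(n + δ).
λ = (1 − 0.45) × 0.103 = 0.55 × 0.103 = 0.05665
Half-life = ln 2 / λ = 0.6931 / 0.05665 ≈ 12.23 years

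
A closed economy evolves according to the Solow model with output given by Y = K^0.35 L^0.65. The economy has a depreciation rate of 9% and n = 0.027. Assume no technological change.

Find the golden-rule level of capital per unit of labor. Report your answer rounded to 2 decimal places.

k_gold ≈ 5.40

The golden rule sets f'(k) = n + δ, i.e. α·k^(α−1) = n + δ.
So k^(1−α) = α / (n + δ) = 0.35 / 0.117 = 2.9915.
k_gold = 2.9915^(1/0.65) ≈ 5.3968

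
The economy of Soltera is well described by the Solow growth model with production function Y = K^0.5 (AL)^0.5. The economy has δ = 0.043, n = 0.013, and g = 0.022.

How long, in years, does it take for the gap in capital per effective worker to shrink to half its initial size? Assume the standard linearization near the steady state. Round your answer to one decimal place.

Near the steady state the convergence rate is λ = (1 − α)(n + g + δ).
λ = (1 − 0.5) × 0.078 = 0.5 × 0.078 = 0.0390
Half-life = ln 2 / λ = 0.6931 / 0.0390 ≈ 17.77 years

about 17.8 years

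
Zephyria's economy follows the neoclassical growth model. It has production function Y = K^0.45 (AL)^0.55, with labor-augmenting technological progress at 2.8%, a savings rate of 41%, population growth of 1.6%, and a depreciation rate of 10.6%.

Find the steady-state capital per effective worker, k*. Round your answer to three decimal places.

At the steady state, Δk = 0, so s·k^α = (n + g + δ)·k.
Rearranging, k^(1−α) = s / (n + g + δ).
k^0.55 = 0.41 / (0.016 + 0.028 + 0.106) = 0.41 / 0.150 = 2.7333
k* = 2.7333^(1/0.55) ≈ 6.2227

k* = 6.223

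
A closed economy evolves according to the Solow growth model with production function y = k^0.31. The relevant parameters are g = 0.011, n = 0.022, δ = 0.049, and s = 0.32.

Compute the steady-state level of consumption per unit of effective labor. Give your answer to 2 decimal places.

At the steady state, Δk = 0, so s·k^α = (n + g + δ)·k.
Dividing both sides by k: k^(1−α) = s / (n + g + δ).
k^0.69 = 0.32 / (0.022 + 0.011 + 0.049) = 0.32 / 0.082 = 3.9024
k* = 3.9024^(1/0.69) ≈ 7.1945
y* = (k*)^α = 7.1945^0.31 ≈ 1.8436
c* = (1 − s)·y* = (1 − 0.32) × 1.8436 ≈ 1.2536

c* ≈ 1.25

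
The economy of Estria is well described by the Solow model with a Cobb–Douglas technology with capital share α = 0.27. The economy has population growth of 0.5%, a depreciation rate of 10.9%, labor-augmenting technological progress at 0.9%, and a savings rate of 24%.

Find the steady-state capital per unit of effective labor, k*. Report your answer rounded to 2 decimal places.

k* = 2.50

At the steady state, Δk = 0, so s·k^α = (n + g + δ)·k.
Dividing both sides by k: k^(1−α) = s / (n + g + δ).
k^0.73 = 0.24 / (0.005 + 0.009 + 0.109) = 0.24 / 0.123 = 1.9512
k* = 1.9512^(1/0.73) ≈ 2.4985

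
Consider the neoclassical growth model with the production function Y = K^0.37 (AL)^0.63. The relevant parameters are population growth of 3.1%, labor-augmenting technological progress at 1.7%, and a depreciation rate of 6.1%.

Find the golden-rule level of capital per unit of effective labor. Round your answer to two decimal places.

The golden rule sets f'(k) = n + g + δ, i.e. α·k^(α−1) = n + g + δ.
So k^(1−α) = α / (n + g + δ) = 0.37 / 0.109 = 3.3945.
k_gold = 3.3945^(1/0.63) ≈ 6.9583

k_gold ≈ 6.96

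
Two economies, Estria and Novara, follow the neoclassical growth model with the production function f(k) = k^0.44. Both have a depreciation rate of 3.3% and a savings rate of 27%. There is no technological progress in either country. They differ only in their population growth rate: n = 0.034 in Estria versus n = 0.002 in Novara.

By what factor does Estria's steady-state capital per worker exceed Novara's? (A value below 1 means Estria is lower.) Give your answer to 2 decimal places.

Steady-state k* = [s/(n + δ)]^(1/(1−α)), so the ratio is [ (s_E/(n + δ)_E) / (s_N/(n + δ)_N) ]^1.7857.
s_E/(n + δ)_E = 0.27/0.067 = 4.0299; s_N/(n + δ)_N = 0.27/0.035 = 7.7143.
Ratio = (4.0299/7.7143)^1.7857 = 0.5224^1.7857 ≈ 0.3136

k*_E / k*_N ≈ 0.31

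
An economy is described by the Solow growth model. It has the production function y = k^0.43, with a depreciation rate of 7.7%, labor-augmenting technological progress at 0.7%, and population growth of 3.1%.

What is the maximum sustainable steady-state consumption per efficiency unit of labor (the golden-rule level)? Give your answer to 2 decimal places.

c_gold ≈ 1.54

At the golden rule, f'(k) = n + g + δ, so α·k^(α−1) = n + g + δ and k_gold = (α/(n + g + δ))^(1/(1−α)).
k_gold = (0.43/0.115)^(1/0.57) = 3.7391^1.7544 ≈ 10.1126
c_gold = f(k_gold) − (n + g + δ)·k_gold = 2.7045 − 0.115×10.1126 ≈ 1.5416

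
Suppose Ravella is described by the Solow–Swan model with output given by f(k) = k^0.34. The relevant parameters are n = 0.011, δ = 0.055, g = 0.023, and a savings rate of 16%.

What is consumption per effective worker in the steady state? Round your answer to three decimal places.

At the steady state, Δk = 0, so s·k^α = (n + g + δ)·k.
Rearranging, k^(1−α) = s / (n + g + δ).
k^0.66 = 0.16 / (0.011 + 0.023 + 0.055) = 0.16 / 0.089 = 1.7978
k* = 1.7978^(1/0.66) ≈ 2.4320
y* = (k*)^α = 2.4320^0.34 ≈ 1.3528
c* = (1 − s)·y* = (1 − 0.16) × 1.3528 ≈ 1.1364

c* ≈ 1.136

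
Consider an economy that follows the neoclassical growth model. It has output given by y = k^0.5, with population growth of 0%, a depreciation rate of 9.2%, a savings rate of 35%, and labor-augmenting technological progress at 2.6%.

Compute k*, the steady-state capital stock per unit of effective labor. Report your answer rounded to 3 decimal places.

At the steady state, Δk = 0, so s·k^α = (n + g + δ)·k.
Dividing both sides by k: k^(1−α) = s / (n + g + δ).
k^0.5 = 0.35 / (0.000 + 0.026 + 0.092) = 0.35 / 0.118 = 2.9661
k* = 2.9661^(1/0.5) ≈ 8.7977

k* = 8.798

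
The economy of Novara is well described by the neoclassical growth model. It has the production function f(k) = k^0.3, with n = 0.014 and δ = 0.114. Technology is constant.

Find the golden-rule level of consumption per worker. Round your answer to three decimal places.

c_gold ≈ 1.008

At the golden rule, f'(k) = n + δ, so α·k^(α−1) = n + δ and k_gold = (α/(n + δ))^(1/(1−α)).
k_gold = (0.3/0.128)^(1/0.7) = 2.3438^1.4286 ≈ 3.3765
c_gold = f(k_gold) − (n + δ)·k_gold = 1.4406 − 0.128×3.3765 ≈ 1.0084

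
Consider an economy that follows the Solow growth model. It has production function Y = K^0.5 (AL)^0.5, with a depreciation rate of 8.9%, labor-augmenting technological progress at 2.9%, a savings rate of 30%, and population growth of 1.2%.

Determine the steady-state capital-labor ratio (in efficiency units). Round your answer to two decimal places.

At the steady state, Δk = 0, so s·k^α = (n + g + δ)·k.
Rearranging, k^(1−α) = s / (n + g + δ).
k^0.5 = 0.30 / (0.012 + 0.029 + 0.089) = 0.30 / 0.130 = 2.3077
k* = 2.3077^(1/0.5) ≈ 5.3255

k* ≈ 5.33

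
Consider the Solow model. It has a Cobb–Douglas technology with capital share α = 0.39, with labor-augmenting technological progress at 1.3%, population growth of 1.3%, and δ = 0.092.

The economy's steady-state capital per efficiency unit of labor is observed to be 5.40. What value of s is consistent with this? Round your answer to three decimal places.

s ≈ 0.330

In steady state, investment equals break-even investment: s·k^α = (n + g + δ)·k.
So s / (n + g + δ) = (k*)^(1−α) = 5.40^0.61 = 2.7974.
Therefore s = 2.7974 × (n + g + δ) = 2.7974 × 0.118 = 0.3301.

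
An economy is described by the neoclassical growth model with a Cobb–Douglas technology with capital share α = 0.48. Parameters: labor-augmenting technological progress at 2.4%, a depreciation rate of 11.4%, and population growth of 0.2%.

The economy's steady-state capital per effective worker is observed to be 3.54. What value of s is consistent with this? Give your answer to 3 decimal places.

Steady state requires s·f(k) = (n + g + δ)·k, i.e. s·k^α = (n + g + δ)·k.
So s / (n + g + δ) = (k*)^(1−α) = 3.54^0.52 = 1.9297.
Therefore s = 1.9297 × (n + g + δ) = 1.9297 × 0.140 = 0.2702.

s ≈ 0.270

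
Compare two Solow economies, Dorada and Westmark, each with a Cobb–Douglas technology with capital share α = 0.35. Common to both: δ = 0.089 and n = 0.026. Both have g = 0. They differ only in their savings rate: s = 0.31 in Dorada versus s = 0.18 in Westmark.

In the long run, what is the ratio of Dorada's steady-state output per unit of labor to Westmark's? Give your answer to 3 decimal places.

Steady-state y* = [s/(n + δ)]^(α/(1−α)), so the ratio is [ (s_D/(n + δ)_D) / (s_W/(n + δ)_W) ]^0.5385.
s_D/(n + δ)_D = 0.31/0.115 = 2.6957; s_W/(n + δ)_W = 0.18/0.115 = 1.5652.
Ratio = (2.6957/1.5652)^0.5385 = 1.7223^0.5385 ≈ 1.3401

ratio ≈ 1.340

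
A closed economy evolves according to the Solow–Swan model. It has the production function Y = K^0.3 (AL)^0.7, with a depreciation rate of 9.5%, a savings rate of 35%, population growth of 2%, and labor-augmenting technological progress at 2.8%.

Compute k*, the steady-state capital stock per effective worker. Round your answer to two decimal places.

k* = 3.59

Steady state requires s·f(k) = (n + g + δ)·k, i.e. s·k^α = (n + g + δ)·k.
Dividing both sides by k: k^(1−α) = s / (n + g + δ).
k^0.7 = 0.35 / (0.020 + 0.028 + 0.095) = 0.35 / 0.143 = 2.4476
k* = 2.4476^(1/0.7) ≈ 3.5921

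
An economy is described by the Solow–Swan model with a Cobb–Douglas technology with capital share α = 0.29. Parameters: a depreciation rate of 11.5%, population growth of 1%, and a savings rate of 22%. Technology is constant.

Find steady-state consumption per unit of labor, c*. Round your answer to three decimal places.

c* ≈ 0.983

At the steady state, Δk = 0, so s·k^α = (n + δ)·k.
Rearranging, k^(1−α) = s / (n + δ).
k^0.71 = 0.22 / (0.010 + 0.115) = 0.22 / 0.125 = 1.7600
k* = 1.7600^(1/0.71) ≈ 2.2171
y* = (k*)^α = 2.2171^0.29 ≈ 1.2597
c* = (1 − s)·y* = (1 − 0.22) × 1.2597 ≈ 0.9826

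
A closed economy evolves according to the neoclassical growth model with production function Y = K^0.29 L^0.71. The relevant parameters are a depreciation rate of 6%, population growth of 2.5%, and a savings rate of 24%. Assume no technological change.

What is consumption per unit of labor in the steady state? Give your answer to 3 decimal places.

In steady state, investment equals break-even investment: s·k^α = (n + δ)·k.
Dividing both sides by k: k^(1−α) = s / (n + δ).
k^0.71 = 0.24 / (0.025 + 0.060) = 0.24 / 0.085 = 2.8235
k* = 2.8235^(1/0.71) ≈ 4.3143
y* = (k*)^α = 4.3143^0.29 ≈ 1.5280
c* = (1 − s)·y* = (1 − 0.24) × 1.5280 ≈ 1.1613

c* = 1.161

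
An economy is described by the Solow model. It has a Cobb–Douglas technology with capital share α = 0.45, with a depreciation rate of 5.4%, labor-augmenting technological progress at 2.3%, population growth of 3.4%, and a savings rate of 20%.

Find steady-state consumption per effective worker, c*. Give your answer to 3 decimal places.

c* = 1.295

In steady state, investment equals break-even investment: s·k^α = (n + g + δ)·k.
Dividing both sides by k: k^(1−α) = s / (n + g + δ).
k^0.55 = 0.20 / (0.034 + 0.023 + 0.054) = 0.20 / 0.111 = 1.8018
k* = 1.8018^(1/0.55) ≈ 2.9169
y* = (k*)^α = 2.9169^0.45 ≈ 1.6189
c* = (1 − s)·y* = (1 − 0.20) × 1.6189 ≈ 1.2951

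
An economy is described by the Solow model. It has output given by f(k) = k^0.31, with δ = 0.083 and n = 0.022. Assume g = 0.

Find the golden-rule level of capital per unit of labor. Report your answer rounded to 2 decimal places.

k_gold ≈ 4.80

The golden rule sets f'(k) = n + δ, i.e. α·k^(α−1) = n + δ.
So k^(1−α) = α / (n + δ) = 0.31 / 0.105 = 2.9524.
k_gold = 2.9524^(1/0.69) ≈ 4.8019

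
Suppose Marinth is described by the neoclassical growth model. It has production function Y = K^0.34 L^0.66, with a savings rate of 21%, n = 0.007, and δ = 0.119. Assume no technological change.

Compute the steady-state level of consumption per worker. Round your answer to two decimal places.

At the steady state, Δk = 0, so s·k^α = (n + δ)·k.
Rearranging, k^(1−α) = s / (n + δ).
k^0.66 = 0.21 / (0.007 + 0.119) = 0.21 / 0.126 = 1.6667
k* = 1.6667^(1/0.66) ≈ 2.1684
y* = (k*)^α = 2.1684^0.34 ≈ 1.3010
c* = (1 − s)·y* = (1 − 0.21) × 1.3010 ≈ 1.0278

c* = 1.03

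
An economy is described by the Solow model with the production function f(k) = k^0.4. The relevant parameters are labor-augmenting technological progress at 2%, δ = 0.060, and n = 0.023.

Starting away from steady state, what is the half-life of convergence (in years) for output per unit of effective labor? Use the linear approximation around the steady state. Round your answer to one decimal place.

Near the steady state the convergence rate is λ = (1 − α)(n + g + δ).
λ = (1 − 0.4) × 0.103 = 0.6 × 0.103 = 0.0618
Half-life = ln 2 / λ = 0.6931 / 0.0618 ≈ 11.22 years

about 11.2 years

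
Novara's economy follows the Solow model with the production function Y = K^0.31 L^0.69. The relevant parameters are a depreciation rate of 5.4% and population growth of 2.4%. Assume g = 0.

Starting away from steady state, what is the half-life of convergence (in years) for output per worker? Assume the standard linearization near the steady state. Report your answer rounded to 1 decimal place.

about 12.9 years

Near the steady state the convergence rate is λ = (1 − α)(n + δ).
λ = (1 − 0.31) × 0.078 = 0.69 × 0.078 = 0.05382
Half-life = ln 2 / λ = 0.6931 / 0.05382 ≈ 12.88 years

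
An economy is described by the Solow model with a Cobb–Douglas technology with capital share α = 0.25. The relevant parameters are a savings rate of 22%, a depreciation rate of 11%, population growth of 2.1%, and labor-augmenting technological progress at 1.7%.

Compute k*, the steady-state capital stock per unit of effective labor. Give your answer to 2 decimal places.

In steady state, investment equals break-even investment: s·k^α = (n + g + δ)·k.
Rearranging, k^(1−α) = s / (n + g + δ).
k^0.75 = 0.22 / (0.021 + 0.017 + 0.110) = 0.22 / 0.148 = 1.4865
k* = 1.4865^(1/0.75) ≈ 1.6965

k* = 1.70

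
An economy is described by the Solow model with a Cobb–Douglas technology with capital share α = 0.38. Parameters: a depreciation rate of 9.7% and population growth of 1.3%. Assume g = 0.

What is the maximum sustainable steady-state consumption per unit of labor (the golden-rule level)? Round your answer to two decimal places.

At the golden rule, f'(k) = n + δ, so α·k^(α−1) = n + δ and k_gold = (α/(n + δ))^(1/(1−α)).
k_gold = (0.38/0.110)^(1/0.62) = 3.4545^1.6129 ≈ 7.3852
c_gold = f(k_gold) − (n + δ)·k_gold = 2.1379 − 0.110×7.3852 ≈ 1.3255

c_gold ≈ 1.33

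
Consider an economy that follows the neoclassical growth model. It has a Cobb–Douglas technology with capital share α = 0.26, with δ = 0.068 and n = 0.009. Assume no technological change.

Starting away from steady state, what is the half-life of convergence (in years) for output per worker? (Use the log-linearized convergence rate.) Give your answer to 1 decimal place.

about 12.2 years

Near the steady state the convergence rate is λ = (1 − α)(n + δ).
λ = (1 − 0.26) × 0.077 = 0.74 × 0.077 = 0.05698
Half-life = ln 2 / λ = 0.6931 / 0.05698 ≈ 12.16 years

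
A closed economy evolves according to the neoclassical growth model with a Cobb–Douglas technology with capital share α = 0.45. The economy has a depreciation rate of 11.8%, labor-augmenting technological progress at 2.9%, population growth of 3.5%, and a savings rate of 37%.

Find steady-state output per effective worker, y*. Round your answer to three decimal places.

In steady state, investment equals break-even investment: s·k^α = (n + g + δ)·k.
Rearranging, k^(1−α) = s / (n + g + δ).
k^0.55 = 0.37 / (0.035 + 0.029 + 0.118) = 0.37 / 0.182 = 2.0330
k* = 2.0330^(1/0.55) ≈ 3.6329
y* = (k*)^α = 3.6329^0.45 ≈ 1.7870

y* = 1.787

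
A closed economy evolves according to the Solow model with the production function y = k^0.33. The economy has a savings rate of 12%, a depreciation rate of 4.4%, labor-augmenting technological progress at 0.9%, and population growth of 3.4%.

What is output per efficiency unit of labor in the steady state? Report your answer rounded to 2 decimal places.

y* = 1.17

Steady state requires s·f(k) = (n + g + δ)·k, i.e. s·k^α = (n + g + δ)·k.
Dividing both sides by k: k^(1−α) = s / (n + g + δ).
k^0.67 = 0.12 / (0.034 + 0.009 + 0.044) = 0.12 / 0.087 = 1.3793
k* = 1.3793^(1/0.67) ≈ 1.6160
y* = (k*)^α = 1.6160^0.33 ≈ 1.1716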